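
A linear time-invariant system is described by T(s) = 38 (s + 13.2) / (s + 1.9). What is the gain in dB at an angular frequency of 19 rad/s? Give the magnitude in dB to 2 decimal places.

|j19 + 13.2| = √(19² + 13.2²) = 23.14
|j19 + 1.9| = √(19² + 1.9²) = 19.09
|T(j19)| = 38 × 23.14 / 19.09 = 46.041
20 log₁₀(46.041) = 33.263 dB

33.26 dB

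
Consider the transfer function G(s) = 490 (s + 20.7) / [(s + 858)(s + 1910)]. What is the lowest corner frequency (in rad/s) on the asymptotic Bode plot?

20.7 rad/s

Break frequencies occur at each pole and zero magnitude: 20.7 rad/s, 858 rad/s, 1910 rad/s.
The lowest is 20.7 rad/s.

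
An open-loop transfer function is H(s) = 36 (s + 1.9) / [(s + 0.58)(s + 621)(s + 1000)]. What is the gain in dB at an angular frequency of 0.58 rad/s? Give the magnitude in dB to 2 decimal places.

|j0.58 + 1.9| = √(0.58² + 1.9²) = 1.987
|j0.58 + 0.58| = √(0.58² + 0.58²) = 0.8202
|j0.58 + 621| = √(0.58² + 621²) = 621
|j0.58 + 1000| = √(0.58² + 1000²) = 1000
|H(j0.58)| = 36 × 1.987 / (0.8202 × 621 × 1000) = 0.0001404
20 log₁₀(0.0001404) = -77.053 dB

-77.05 dB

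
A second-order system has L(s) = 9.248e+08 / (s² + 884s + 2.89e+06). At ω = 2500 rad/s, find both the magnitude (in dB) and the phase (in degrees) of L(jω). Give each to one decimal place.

|L| = 47.2 dB, ∠L = -146.7°

|(j2500)² + 884(j2500) + 2.89e+06| = |-3.36e+06 + j2.21e+06| = 4.022e+06
|L(j2500)| = 9.248e+08 / 4.022e+06 = 229.96
20 log₁₀(229.96) = 47.23 dB
∠[(j2500)² + 884(j2500) + 2.89e+06] = ∠[-3.36e+06 + j2.21e+06] = 146.67°
∠L(j2500) = −146.67° = -146.67°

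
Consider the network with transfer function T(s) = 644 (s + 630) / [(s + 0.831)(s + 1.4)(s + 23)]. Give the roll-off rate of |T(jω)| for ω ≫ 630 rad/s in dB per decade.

With 1 zero and 3 poles, the high-frequency asymptotic slope is 20 × (1 − 3) = -40 dB/decade.

-40 dB/decade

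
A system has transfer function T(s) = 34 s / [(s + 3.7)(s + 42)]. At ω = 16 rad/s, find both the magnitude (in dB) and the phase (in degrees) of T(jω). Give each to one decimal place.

|T| = -2.7 dB, ∠T = -7.8°

|j16| = 16
|j16 + 3.7| = √(16² + 3.7²) = 16.42
|j16 + 42| = √(16² + 42²) = 44.94
|T(j16)| = 34 × 16 / (16.42 × 44.94) = 0.73704
20 log₁₀(0.73704) = -2.65 dB
∠(j16) = 90.00°
∠(j16 + 3.7) = arctan(16/3.7) = 76.98°
∠(j16 + 42) = arctan(16/42) = 20.85°
∠T(j16) = 90.00° − (76.98° + 20.85°) = -7.83°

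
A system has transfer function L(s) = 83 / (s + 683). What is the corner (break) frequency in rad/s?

The single real pole at s = −683 gives a corner at ω = 683 rad/s.

683 rad/s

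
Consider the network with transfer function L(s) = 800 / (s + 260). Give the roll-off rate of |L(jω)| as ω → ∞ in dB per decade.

With 0 zeros and 1 pole, the high-frequency asymptotic slope is 20 × (0 − 1) = -20 dB/decade.

-20 dB/decade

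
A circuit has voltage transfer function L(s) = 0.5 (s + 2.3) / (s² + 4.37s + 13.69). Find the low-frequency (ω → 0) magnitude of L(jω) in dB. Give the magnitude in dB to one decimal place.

-21.5 dB

L(0) = 0.5 × 2.3 / 13.69 = 0.084003
20 log₁₀(0.084003) = -21.51 dB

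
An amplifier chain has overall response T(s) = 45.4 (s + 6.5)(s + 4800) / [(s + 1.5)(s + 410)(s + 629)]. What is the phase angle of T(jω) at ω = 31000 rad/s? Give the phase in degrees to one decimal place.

∠(j31000 + 6.5) = arctan(31000/6.5) = 89.99°
∠(j31000 + 4800) = arctan(31000/4800) = 81.20°
∠(j31000 + 1.5) = arctan(31000/1.5) = 90.00°
∠(j31000 + 410) = arctan(31000/410) = 89.24°
∠(j31000 + 629) = arctan(31000/629) = 88.84°
∠T(j31000) = 89.99° + 81.20° − (90.00° + 89.24° + 88.84°) = -96.89°

-96.9 deg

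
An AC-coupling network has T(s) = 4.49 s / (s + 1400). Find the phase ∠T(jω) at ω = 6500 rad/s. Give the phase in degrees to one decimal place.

12.2°

∠(j6500) = 90.00°
∠(j6500 + 1400) = arctan(6500/1400) = 77.85°
∠T(j6500) = 90.00° − 77.85° = 12.15°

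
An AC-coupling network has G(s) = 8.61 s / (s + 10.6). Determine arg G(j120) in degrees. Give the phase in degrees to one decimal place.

∠(j120) = 90.00°
∠(j120 + 10.6) = arctan(120/10.6) = 84.95°
∠G(j120) = 90.00° − 84.95° = 5.05°

5.0°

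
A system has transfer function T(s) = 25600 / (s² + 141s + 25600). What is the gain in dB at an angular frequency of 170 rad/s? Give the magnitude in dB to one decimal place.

|(j170)² + 141(j170) + 25600| = |-3300 + j23970| = 2.42e+04
|T(j170)| = 25600 / 2.42e+04 = 1.058
20 log₁₀(1.058) = 0.49 dB

0.5 dB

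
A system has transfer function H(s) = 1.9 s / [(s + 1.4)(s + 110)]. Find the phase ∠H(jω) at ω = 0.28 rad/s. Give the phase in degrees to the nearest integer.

79 deg

∠(j0.28) = 90.00°
∠(j0.28 + 1.4) = arctan(0.28/1.4) = 11.31°
∠(j0.28 + 110) = arctan(0.28/110) = 0.15°
∠H(j0.28) = 90.00° − (11.31° + 0.15°) = 78.54°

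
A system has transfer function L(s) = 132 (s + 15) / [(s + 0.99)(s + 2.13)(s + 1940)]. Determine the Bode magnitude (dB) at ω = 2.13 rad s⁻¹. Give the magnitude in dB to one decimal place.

-16.7 dB

|j2.13 + 15| = √(2.13² + 15²) = 15.15
|j2.13 + 0.99| = √(2.13² + 0.99²) = 2.349
|j2.13 + 2.13| = √(2.13² + 2.13²) = 3.012
|j2.13 + 1940| = √(2.13² + 1940²) = 1940
|L(j2.13)| = 132 × 15.15 / (2.349 × 3.012 × 1940) = 0.1457
20 log₁₀(0.1457) = -16.73 dB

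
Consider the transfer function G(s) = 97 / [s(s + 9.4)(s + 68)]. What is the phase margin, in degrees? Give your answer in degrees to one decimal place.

Gain crossover: |G(jω)| = 1 at ω ≈ 0.152 rad/s.
∠G(j0.152) = −90° − arctan(0.152/9.4) − arctan(0.152/68) ≈ -91.05°
PM = 180° + (-91.05°) = 88.95°

88.9°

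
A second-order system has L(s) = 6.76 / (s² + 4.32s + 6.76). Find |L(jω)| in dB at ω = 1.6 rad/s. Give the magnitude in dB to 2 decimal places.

|(j1.6)² + 4.32(j1.6) + 6.76| = |4.2 + j6.912| = 8.088
|L(j1.6)| = 6.76 / 8.088 = 0.83581
20 log₁₀(0.83581) = -1.558 dB

-1.56 dB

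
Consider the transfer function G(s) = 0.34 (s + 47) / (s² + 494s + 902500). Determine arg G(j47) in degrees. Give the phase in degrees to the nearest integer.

44°

∠(j47 + 47) = arctan(47/47) = 45.00°
∠[(j47)² + 494(j47) + 902500] = ∠[9.0029e+05 + j23218] = 1.48°
∠G(j47) = 45.00° − 1.48° = 43.52°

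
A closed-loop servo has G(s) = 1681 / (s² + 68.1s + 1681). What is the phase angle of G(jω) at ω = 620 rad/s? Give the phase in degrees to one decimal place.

∠[(j620)² + 68.1(j620) + 1681] = ∠[-3.8272e+05 + j42222] = 173.70°
∠G(j620) = −173.70° = -173.70°

-173.7 deg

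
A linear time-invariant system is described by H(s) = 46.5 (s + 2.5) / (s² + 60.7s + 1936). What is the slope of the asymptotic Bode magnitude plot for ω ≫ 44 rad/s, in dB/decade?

-20 dB/decade

With 1 zero and 2 poles, the high-frequency asymptotic slope is 20 × (1 − 2) = -20 dB/decade.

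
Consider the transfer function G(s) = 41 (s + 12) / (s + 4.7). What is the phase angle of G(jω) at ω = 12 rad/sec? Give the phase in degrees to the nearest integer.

-24°

∠(j12 + 12) = arctan(12/12) = 45.00°
∠(j12 + 4.7) = arctan(12/4.7) = 68.61°
∠G(j12) = 45.00° − 68.61° = -23.61°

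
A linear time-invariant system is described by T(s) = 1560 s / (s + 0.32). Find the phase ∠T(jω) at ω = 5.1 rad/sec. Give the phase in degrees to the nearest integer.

∠(j5.1) = 90.00°
∠(j5.1 + 0.32) = arctan(5.1/0.32) = 86.41°
∠T(j5.1) = 90.00° − 86.41° = 3.59°

4°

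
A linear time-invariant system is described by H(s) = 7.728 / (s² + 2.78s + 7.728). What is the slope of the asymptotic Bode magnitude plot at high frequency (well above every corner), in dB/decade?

-40 dB/decade

With 0 zeros and 2 poles, the high-frequency asymptotic slope is 20 × (0 − 2) = -40 dB/decade.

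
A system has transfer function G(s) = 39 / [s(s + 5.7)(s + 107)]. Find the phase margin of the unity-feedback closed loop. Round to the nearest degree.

89°

Gain crossover: |G(jω)| = 1 at ω ≈ 0.0639 rad/sec.
∠G(j0.0639) = −90° − arctan(0.0639/5.7) − arctan(0.0639/107) ≈ -90.68°
PM = 180° + (-90.68°) = 89.32°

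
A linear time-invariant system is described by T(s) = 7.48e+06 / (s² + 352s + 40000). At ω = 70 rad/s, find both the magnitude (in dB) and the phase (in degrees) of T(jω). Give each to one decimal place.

|T| = 44.8 dB, ∠T = -35.1°

|(j70)² + 352(j70) + 40000| = |35100 + j24640| = 4.289e+04
|T(j70)| = 7.48e+06 / 4.289e+04 = 174.42
20 log₁₀(174.42) = 44.83 dB
∠[(j70)² + 352(j70) + 40000] = ∠[35100 + j24640] = 35.07°
∠T(j70) = −35.07° = -35.07°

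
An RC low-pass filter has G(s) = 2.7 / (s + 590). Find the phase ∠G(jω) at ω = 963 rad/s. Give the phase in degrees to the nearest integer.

∠(j963 + 590) = arctan(963/590) = 58.51°
∠G(j963) = −58.51° = -58.51°

-59°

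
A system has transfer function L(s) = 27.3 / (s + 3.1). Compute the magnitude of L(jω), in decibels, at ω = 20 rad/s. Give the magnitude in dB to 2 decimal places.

2.60 dB

|j20 + 3.1| = √(20² + 3.1²) = 20.24
|L(j20)| = 27.3 / 20.24 = 1.3489
20 log₁₀(1.3489) = 2.600 dB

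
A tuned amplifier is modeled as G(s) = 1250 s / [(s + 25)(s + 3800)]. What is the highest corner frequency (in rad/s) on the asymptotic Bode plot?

3800 rad/s

Break frequencies occur at each pole and zero magnitude: 25 rad/s, 3800 rad/s.
The highest is 3800 rad/s.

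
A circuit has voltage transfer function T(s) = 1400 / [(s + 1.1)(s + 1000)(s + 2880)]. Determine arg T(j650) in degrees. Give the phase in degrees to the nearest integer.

∠(j650 + 1.1) = arctan(650/1.1) = 89.90°
∠(j650 + 1000) = arctan(650/1000) = 33.02°
∠(j650 + 2880) = arctan(650/2880) = 12.72°
∠T(j650) = − (89.90° + 33.02° + 12.72°) = -135.65°

-136 deg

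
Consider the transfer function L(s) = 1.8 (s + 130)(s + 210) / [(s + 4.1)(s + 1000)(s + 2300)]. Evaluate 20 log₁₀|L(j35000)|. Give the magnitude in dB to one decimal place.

-85.8 dB

|j35000 + 130| = √(35000² + 130²) = 3.5e+04
|j35000 + 210| = √(35000² + 210²) = 3.5e+04
|j35000 + 4.1| = √(35000² + 4.1²) = 3.5e+04
|j35000 + 1000| = √(35000² + 1000²) = 3.501e+04
|j35000 + 2300| = √(35000² + 2300²) = 3.508e+04
|L(j35000)| = 1.8 × 3.5e+04 × 3.5e+04 / (3.5e+04 × 3.501e+04 × 3.508e+04) = 5.1298e-05
20 log₁₀(5.1298e-05) = -85.80 dB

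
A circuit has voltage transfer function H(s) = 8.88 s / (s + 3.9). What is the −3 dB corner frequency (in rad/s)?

For a single-pole high-pass, the −3 dB point is at the pole: ω = 3.9 rad/s.

3.9 rad/s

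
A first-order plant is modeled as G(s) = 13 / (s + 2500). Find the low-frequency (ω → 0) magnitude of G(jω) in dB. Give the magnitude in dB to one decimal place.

-45.7 dB

G(0) = 13 / 2500 = 0.0052
20 log₁₀(0.0052) = -45.68 dB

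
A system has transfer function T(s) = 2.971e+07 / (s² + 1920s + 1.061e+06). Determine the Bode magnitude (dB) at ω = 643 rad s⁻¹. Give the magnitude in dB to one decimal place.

|(j643)² + 1920(j643) + 1.061e+06| = |6.4755e+05 + j1.2346e+06| = 1.394e+06
|T(j643)| = 2.971e+07 / 1.394e+06 = 21.312
20 log₁₀(21.312) = 26.57 dB

26.6 dB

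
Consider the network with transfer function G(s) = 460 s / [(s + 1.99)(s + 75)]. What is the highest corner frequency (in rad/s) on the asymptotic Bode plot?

Break frequencies occur at each pole and zero magnitude: 1.99 rad/s, 75 rad/s.
The highest is 75 rad/s.

75 rad/s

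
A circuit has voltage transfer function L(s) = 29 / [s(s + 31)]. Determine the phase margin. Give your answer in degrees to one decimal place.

Gain crossover: |L(jω)| = 1 at ω ≈ 0.935 rad/sec.
∠L(j0.935) = −90° − arctan(0.935/31) ≈ -91.73°
PM = 180° + (-91.73°) = 88.27°

88.3°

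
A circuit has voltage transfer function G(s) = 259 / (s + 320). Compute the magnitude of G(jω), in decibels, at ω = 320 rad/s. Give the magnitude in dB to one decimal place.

-4.8 dB

|j320 + 320| = √(320² + 320²) = 452.5
|G(j320)| = 259 / 452.5 = 0.57231
20 log₁₀(0.57231) = -4.85 dB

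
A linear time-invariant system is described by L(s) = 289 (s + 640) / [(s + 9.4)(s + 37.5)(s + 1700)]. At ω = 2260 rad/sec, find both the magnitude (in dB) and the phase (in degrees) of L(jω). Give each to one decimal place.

|j2260 + 640| = √(2260² + 640²) = 2349
|j2260 + 9.4| = √(2260² + 9.4²) = 2260
|j2260 + 37.5| = √(2260² + 37.5²) = 2260
|j2260 + 1700| = √(2260² + 1700²) = 2828
|L(j2260)| = 289 × 2349 / (2260 × 2260 × 2828) = 4.6989e-05
20 log₁₀(4.6989e-05) = -86.56 dB
∠(j2260 + 640) = arctan(2260/640) = 74.19°
∠(j2260 + 9.4) = arctan(2260/9.4) = 89.76°
∠(j2260 + 37.5) = arctan(2260/37.5) = 89.05°
∠(j2260 + 1700) = arctan(2260/1700) = 53.05°
∠L(j2260) = 74.19° − (89.76° + 89.05° + 53.05°) = -157.67°

|L| = -86.6 dB, ∠L = -157.7°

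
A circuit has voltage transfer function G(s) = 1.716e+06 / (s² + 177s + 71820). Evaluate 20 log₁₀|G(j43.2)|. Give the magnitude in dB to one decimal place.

|(j43.2)² + 177(j43.2) + 71820| = |69954 + j7646.4| = 7.037e+04
|G(j43.2)| = 1.716e+06 / 7.037e+04 = 24.385
20 log₁₀(24.385) = 27.74 dB

27.7 dB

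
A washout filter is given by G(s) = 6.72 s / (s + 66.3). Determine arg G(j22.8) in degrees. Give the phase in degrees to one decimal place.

71.0°

∠(j22.8) = 90.00°
∠(j22.8 + 66.3) = arctan(22.8/66.3) = 18.98°
∠G(j22.8) = 90.00° − 18.98° = 71.02°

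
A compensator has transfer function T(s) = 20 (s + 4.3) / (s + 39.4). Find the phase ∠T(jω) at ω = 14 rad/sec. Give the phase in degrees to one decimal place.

∠(j14 + 4.3) = arctan(14/4.3) = 72.93°
∠(j14 + 39.4) = arctan(14/39.4) = 19.56°
∠T(j14) = 72.93° − 19.56° = 53.36°

53.4°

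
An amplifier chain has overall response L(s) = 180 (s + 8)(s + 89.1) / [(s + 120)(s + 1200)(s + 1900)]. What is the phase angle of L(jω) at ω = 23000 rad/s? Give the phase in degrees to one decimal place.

-82.2°

∠(j23000 + 8) = arctan(23000/8) = 89.98°
∠(j23000 + 89.1) = arctan(23000/89.1) = 89.78°
∠(j23000 + 120) = arctan(23000/120) = 89.70°
∠(j23000 + 1200) = arctan(23000/1200) = 87.01°
∠(j23000 + 1900) = arctan(23000/1900) = 85.28°
∠L(j23000) = 89.98° + 89.78° − (89.70° + 87.01° + 85.28°) = -82.23°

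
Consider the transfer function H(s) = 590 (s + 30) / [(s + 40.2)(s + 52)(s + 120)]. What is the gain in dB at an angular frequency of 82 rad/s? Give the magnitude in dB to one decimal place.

|j82 + 30| = √(82² + 30²) = 87.32
|j82 + 40.2| = √(82² + 40.2²) = 91.32
|j82 + 52| = √(82² + 52²) = 97.1
|j82 + 120| = √(82² + 120²) = 145.3
|H(j82)| = 590 × 87.32 / (91.32 × 97.1 × 145.3) = 0.039973
20 log₁₀(0.039973) = -27.96 dB

-28.0 dB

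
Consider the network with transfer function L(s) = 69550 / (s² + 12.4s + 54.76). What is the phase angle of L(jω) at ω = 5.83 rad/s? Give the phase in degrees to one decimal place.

∠[(j5.83)² + 12.4(j5.83) + 54.76] = ∠[20.771 + j72.292] = 73.97°
∠L(j5.83) = −73.97° = -73.97°

-74.0°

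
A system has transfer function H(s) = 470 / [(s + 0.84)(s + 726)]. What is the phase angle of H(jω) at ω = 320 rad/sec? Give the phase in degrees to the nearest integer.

∠(j320 + 0.84) = arctan(320/0.84) = 89.85°
∠(j320 + 726) = arctan(320/726) = 23.79°
∠H(j320) = − (89.85° + 23.79°) = -113.64°

-114°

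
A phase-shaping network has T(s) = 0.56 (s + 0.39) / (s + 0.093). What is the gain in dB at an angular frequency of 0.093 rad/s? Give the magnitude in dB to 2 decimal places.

4.65 dB

|j0.093 + 0.39| = √(0.093² + 0.39²) = 0.4009
|j0.093 + 0.093| = √(0.093² + 0.093²) = 0.1315
|T(j0.093)| = 0.56 × 0.4009 / 0.1315 = 1.7071
20 log₁₀(1.7071) = 4.645 dB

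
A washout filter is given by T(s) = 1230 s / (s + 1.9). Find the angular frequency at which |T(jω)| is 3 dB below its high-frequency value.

For a single-pole high-pass, the −3 dB point is at the pole: ω = 1.9 rad s⁻¹.

1.9 rad s⁻¹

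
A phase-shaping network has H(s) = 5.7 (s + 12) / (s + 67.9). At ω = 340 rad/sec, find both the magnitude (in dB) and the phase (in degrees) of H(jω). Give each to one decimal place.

|H| = 15.0 dB, ∠H = 9.3°

|j340 + 12| = √(340² + 12²) = 340.2
|j340 + 67.9| = √(340² + 67.9²) = 346.7
|H(j340)| = 5.7 × 340.2 / 346.7 = 5.5931
20 log₁₀(5.5931) = 14.95 dB
∠(j340 + 12) = arctan(340/12) = 87.98°
∠(j340 + 67.9) = arctan(340/67.9) = 78.71°
∠H(j340) = 87.98° − 78.71° = 9.27°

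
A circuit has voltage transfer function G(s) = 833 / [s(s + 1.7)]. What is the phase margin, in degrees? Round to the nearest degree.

Gain crossover: |G(jω)| = 1 at ω ≈ 28.8 rad/sec.
∠G(j28.8) = −90° − arctan(28.8/1.7) ≈ -176.63°
PM = 180° + (-176.63°) = 3.37°

3 deg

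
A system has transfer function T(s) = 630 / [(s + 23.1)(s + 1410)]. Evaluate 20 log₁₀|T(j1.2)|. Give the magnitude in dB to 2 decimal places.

-34.28 dB

|j1.2 + 23.1| = √(1.2² + 23.1²) = 23.13
|j1.2 + 1410| = √(1.2² + 1410²) = 1410
|T(j1.2)| = 630 / (23.13 × 1410) = 0.019316
20 log₁₀(0.019316) = -34.282 dB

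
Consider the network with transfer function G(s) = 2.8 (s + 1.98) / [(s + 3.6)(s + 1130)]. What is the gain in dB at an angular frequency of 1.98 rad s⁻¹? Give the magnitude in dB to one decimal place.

-55.4 dB

|j1.98 + 1.98| = √(1.98² + 1.98²) = 2.8
|j1.98 + 3.6| = √(1.98² + 3.6²) = 4.109
|j1.98 + 1130| = √(1.98² + 1130²) = 1130
|G(j1.98)| = 2.8 × 2.8 / (4.109 × 1130) = 0.0016888
20 log₁₀(0.0016888) = -55.45 dB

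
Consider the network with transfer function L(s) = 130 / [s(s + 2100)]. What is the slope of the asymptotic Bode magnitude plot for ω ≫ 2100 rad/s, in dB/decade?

With 0 zeros and 2 poles, the high-frequency asymptotic slope is 20 × (0 − 2) = -40 dB/decade.

-40 dB/decade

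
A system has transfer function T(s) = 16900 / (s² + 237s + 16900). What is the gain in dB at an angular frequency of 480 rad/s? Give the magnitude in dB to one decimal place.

|(j480)² + 237(j480) + 16900| = |-2.135e+05 + j1.1376e+05| = 2.419e+05
|T(j480)| = 16900 / 2.419e+05 = 0.069859
20 log₁₀(0.069859) = -23.12 dB

-23.1 dB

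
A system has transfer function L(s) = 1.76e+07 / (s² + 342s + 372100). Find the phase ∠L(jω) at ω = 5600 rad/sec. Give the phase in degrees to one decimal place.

∠[(j5600)² + 342(j5600) + 372100] = ∠[-3.0988e+07 + j1.9152e+06] = 176.46°
∠L(j5600) = −176.46° = -176.46°

-176.5°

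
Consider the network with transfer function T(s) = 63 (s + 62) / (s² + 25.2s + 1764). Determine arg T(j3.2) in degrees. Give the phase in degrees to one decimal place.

∠(j3.2 + 62) = arctan(3.2/62) = 2.95°
∠[(j3.2)² + 25.2(j3.2) + 1764] = ∠[1753.8 + j80.64] = 2.63°
∠T(j3.2) = 2.95° − 2.63° = 0.32°

0.3°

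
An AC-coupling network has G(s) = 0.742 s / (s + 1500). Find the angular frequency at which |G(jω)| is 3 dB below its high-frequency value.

For a single-pole high-pass, the −3 dB point is at the pole: ω = 1500 rad s⁻¹.

1500 rad s⁻¹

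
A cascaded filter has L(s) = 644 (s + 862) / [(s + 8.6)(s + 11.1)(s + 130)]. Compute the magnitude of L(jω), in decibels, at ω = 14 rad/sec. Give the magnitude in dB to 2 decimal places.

23.21 dB

|j14 + 862| = √(14² + 862²) = 862.1
|j14 + 8.6| = √(14² + 8.6²) = 16.43
|j14 + 11.1| = √(14² + 11.1²) = 17.87
|j14 + 130| = √(14² + 130²) = 130.8
|L(j14)| = 644 × 862.1 / (16.43 × 17.87 × 130.8) = 14.465
20 log₁₀(14.465) = 23.206 dB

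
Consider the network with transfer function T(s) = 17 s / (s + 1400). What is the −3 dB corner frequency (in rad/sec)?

For a single-pole high-pass, the −3 dB point is at the pole: ω = 1400 rad/sec.

1400 rad/sec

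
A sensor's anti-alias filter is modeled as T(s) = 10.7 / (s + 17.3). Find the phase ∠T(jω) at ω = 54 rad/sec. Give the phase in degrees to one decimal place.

-72.2°

∠(j54 + 17.3) = arctan(54/17.3) = 72.24°
∠T(j54) = −72.24° = -72.24°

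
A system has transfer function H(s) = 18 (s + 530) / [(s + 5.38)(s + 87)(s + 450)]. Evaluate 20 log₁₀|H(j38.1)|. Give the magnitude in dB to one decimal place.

|j38.1 + 530| = √(38.1² + 530²) = 531.4
|j38.1 + 5.38| = √(38.1² + 5.38²) = 38.48
|j38.1 + 87| = √(38.1² + 87²) = 94.98
|j38.1 + 450| = √(38.1² + 450²) = 451.6
|H(j38.1)| = 18 × 531.4 / (38.48 × 94.98 × 451.6) = 0.0057953
20 log₁₀(0.0057953) = -44.74 dB

-44.7 dB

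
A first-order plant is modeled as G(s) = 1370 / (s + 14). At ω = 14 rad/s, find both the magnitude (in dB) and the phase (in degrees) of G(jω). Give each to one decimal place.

|G| = 36.8 dB, ∠G = -45.0 deg

|j14 + 14| = √(14² + 14²) = 19.8
|G(j14)| = 1370 / 19.8 = 69.195
20 log₁₀(69.195) = 36.80 dB
∠(j14 + 14) = arctan(14/14) = 45.00°
∠G(j14) = −45.00° = -45.00°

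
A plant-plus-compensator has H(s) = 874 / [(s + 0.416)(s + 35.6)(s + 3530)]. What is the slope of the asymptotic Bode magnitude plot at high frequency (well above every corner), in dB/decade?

With 0 zeros and 3 poles, the high-frequency asymptotic slope is 20 × (0 − 3) = -60 dB/decade.

-60 dB/decade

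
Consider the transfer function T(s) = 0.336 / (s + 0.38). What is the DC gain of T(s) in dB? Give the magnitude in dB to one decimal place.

-1.1 dB

T(0) = 0.336 / 0.38 = 0.88421
20 log₁₀(0.88421) = -1.07 dB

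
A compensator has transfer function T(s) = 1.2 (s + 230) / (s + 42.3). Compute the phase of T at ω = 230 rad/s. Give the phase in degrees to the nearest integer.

∠(j230 + 230) = arctan(230/230) = 45.00°
∠(j230 + 42.3) = arctan(230/42.3) = 79.58°
∠T(j230) = 45.00° − 79.58° = -34.58°

-35°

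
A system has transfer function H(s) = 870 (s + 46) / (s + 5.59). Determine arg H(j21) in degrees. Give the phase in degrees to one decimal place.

∠(j21 + 46) = arctan(21/46) = 24.54°
∠(j21 + 5.59) = arctan(21/5.59) = 75.09°
∠H(j21) = 24.54° − 75.09° = -50.56°

-50.6°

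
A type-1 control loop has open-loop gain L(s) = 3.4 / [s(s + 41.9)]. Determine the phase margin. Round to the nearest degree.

90°

Gain crossover: |L(jω)| = 1 at ω ≈ 0.0811 rad/sec.
∠L(j0.0811) = −90° − arctan(0.0811/41.9) ≈ -90.11°
PM = 180° + (-90.11°) = 89.89°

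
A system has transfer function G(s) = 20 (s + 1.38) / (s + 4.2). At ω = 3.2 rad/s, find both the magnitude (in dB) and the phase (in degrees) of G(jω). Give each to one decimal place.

|G| = 22.4 dB, ∠G = 29.4°

|j3.2 + 1.38| = √(3.2² + 1.38²) = 3.485
|j3.2 + 4.2| = √(3.2² + 4.2²) = 5.28
|G(j3.2)| = 20 × 3.485 / 5.28 = 13.2
20 log₁₀(13.2) = 22.41 dB
∠(j3.2 + 1.38) = arctan(3.2/1.38) = 66.67°
∠(j3.2 + 4.2) = arctan(3.2/4.2) = 37.30°
∠G(j3.2) = 66.67° − 37.30° = 29.37°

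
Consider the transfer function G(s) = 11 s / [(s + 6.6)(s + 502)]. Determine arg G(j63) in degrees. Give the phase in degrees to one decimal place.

-1.2 deg

∠(j63) = 90.00°
∠(j63 + 6.6) = arctan(63/6.6) = 84.02°
∠(j63 + 502) = arctan(63/502) = 7.15°
∠G(j63) = 90.00° − (84.02° + 7.15°) = -1.17°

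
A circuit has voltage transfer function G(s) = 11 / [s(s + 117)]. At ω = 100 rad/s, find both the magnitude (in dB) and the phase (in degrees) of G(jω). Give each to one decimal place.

|j100 + 117| = √(100² + 117²) = 153.9
|j100| = 100
|G(j100)| = 11 / (153.9 × 100) = 0.00071469
20 log₁₀(0.00071469) = -62.92 dB
∠(j100 + 117) = arctan(100/117) = 40.52°
∠(j100) = 90.00°
∠G(j100) = − (40.52° + 90.00°) = -130.52°

|G| = -62.9 dB, ∠G = -130.5°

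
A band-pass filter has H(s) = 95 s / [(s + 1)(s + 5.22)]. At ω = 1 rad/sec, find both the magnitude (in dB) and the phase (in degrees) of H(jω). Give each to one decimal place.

|H| = 22.0 dB, ∠H = 34.2°

|j1| = 1
|j1 + 1| = √(1² + 1²) = 1.414
|j1 + 5.22| = √(1² + 5.22²) = 5.315
|H(j1)| = 95 × 1 / (1.414 × 5.315) = 12.639
20 log₁₀(12.639) = 22.03 dB
∠(j1) = 90.00°
∠(j1 + 1) = arctan(1/1) = 45.00°
∠(j1 + 5.22) = arctan(1/5.22) = 10.84°
∠H(j1) = 90.00° − (45.00° + 10.84°) = 34.16°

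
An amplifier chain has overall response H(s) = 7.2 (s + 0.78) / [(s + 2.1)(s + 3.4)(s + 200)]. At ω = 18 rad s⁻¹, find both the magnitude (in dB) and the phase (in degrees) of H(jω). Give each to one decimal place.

|H| = -54.2 dB, ∠H = -80.3°

|j18 + 0.78| = √(18² + 0.78²) = 18.02
|j18 + 2.1| = √(18² + 2.1²) = 18.12
|j18 + 3.4| = √(18² + 3.4²) = 18.32
|j18 + 200| = √(18² + 200²) = 200.8
|H(j18)| = 7.2 × 18.02 / (18.12 × 18.32 × 200.8) = 0.001946
20 log₁₀(0.001946) = -54.22 dB
∠(j18 + 0.78) = arctan(18/0.78) = 87.52°
∠(j18 + 2.1) = arctan(18/2.1) = 83.35°
∠(j18 + 3.4) = arctan(18/3.4) = 79.30°
∠(j18 + 200) = arctan(18/200) = 5.14°
∠H(j18) = 87.52° − (83.35° + 79.30° + 5.14°) = -80.27°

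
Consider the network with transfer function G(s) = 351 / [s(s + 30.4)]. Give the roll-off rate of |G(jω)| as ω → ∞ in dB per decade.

-40 dB/decade

With 0 zeros and 2 poles, the high-frequency asymptotic slope is 20 × (0 − 2) = -40 dB/decade.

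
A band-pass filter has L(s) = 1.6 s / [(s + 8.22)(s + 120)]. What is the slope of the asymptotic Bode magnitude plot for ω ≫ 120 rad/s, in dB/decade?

With 1 zero and 2 poles, the high-frequency asymptotic slope is 20 × (1 − 2) = -20 dB/decade.

-20 dB/decade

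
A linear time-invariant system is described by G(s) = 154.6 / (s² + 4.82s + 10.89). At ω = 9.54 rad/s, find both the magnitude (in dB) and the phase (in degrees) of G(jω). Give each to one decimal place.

|(j9.54)² + 4.82(j9.54) + 10.89| = |-80.122 + j45.983| = 92.38
|G(j9.54)| = 154.6 / 92.38 = 1.6735
20 log₁₀(1.6735) = 4.47 dB
∠[(j9.54)² + 4.82(j9.54) + 10.89] = ∠[-80.122 + j45.983] = 150.15°
∠G(j9.54) = −150.15° = -150.15°

|G| = 4.5 dB, ∠G = -150.1°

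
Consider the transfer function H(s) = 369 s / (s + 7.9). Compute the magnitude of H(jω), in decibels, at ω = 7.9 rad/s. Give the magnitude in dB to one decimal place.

48.3 dB

|j7.9| = 7.9
|j7.9 + 7.9| = √(7.9² + 7.9²) = 11.17
|H(j7.9)| = 369 × 7.9 / 11.17 = 260.92
20 log₁₀(260.92) = 48.33 dB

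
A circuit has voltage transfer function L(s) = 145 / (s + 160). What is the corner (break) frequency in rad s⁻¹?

160 rad s⁻¹

The single real pole at s = −160 gives a corner at ω = 160 rad s⁻¹.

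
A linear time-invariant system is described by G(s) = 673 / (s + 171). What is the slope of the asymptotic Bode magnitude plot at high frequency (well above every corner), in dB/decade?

-20 dB/decade

With 0 zeros and 1 pole, the high-frequency asymptotic slope is 20 × (0 − 1) = -20 dB/decade.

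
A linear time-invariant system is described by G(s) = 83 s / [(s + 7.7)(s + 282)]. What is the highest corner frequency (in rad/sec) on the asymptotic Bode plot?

282 rad/sec

Break frequencies occur at each pole and zero magnitude: 7.7 rad/sec, 282 rad/sec.
The highest is 282 rad/sec.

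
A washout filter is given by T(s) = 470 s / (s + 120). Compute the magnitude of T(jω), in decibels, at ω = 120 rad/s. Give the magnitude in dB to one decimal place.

50.4 dB

|j120| = 120
|j120 + 120| = √(120² + 120²) = 169.7
|T(j120)| = 470 × 120 / 169.7 = 332.34
20 log₁₀(332.34) = 50.43 dB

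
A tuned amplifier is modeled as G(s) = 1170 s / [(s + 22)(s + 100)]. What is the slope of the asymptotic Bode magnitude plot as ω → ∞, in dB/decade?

-20 dB/decade

With 1 zero and 2 poles, the high-frequency asymptotic slope is 20 × (1 − 2) = -20 dB/decade.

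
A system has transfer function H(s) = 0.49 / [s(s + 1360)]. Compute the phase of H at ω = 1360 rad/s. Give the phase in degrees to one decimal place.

-135.0 deg

∠(j1360 + 1360) = arctan(1360/1360) = 45.00°
∠(j1360) = 90.00°
∠H(j1360) = − (45.00° + 90.00°) = -135.00°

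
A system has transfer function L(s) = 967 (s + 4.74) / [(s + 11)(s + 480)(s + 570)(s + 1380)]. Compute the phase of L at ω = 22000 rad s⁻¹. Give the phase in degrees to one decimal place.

∠(j22000 + 4.74) = arctan(22000/4.74) = 89.99°
∠(j22000 + 11) = arctan(22000/11) = 89.97°
∠(j22000 + 480) = arctan(22000/480) = 88.75°
∠(j22000 + 570) = arctan(22000/570) = 88.52°
∠(j22000 + 1380) = arctan(22000/1380) = 86.41°
∠L(j22000) = 89.99° − (89.97° + 88.75° + 88.52° + 86.41°) = -263.66°

-263.7°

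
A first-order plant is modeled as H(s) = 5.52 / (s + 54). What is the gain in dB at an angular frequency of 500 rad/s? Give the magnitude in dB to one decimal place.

|j500 + 54| = √(500² + 54²) = 502.9
|H(j500)| = 5.52 / 502.9 = 0.010976
20 log₁₀(0.010976) = -39.19 dB

-39.2 dB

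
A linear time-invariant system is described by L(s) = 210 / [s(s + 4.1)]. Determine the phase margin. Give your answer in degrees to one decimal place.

16.1°

Gain crossover: |L(jω)| = 1 at ω ≈ 14.2 rad/s.
∠L(j14.2) = −90° − arctan(14.2/4.1) ≈ -163.90°
PM = 180° + (-163.90°) = 16.10°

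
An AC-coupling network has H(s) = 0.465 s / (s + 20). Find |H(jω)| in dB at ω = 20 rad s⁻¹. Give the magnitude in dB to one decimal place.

|j20| = 20
|j20 + 20| = √(20² + 20²) = 28.28
|H(j20)| = 0.465 × 20 / 28.28 = 0.3288
20 log₁₀(0.3288) = -9.66 dB

-9.7 dB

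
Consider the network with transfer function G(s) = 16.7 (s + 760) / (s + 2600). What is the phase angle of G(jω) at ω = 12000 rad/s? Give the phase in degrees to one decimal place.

∠(j12000 + 760) = arctan(12000/760) = 86.38°
∠(j12000 + 2600) = arctan(12000/2600) = 77.77°
∠G(j12000) = 86.38° − 77.77° = 8.60°

8.6°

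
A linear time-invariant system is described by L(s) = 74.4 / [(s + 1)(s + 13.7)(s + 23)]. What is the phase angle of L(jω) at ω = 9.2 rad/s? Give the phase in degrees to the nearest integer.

∠(j9.2 + 1) = arctan(9.2/1) = 83.80°
∠(j9.2 + 13.7) = arctan(9.2/13.7) = 33.88°
∠(j9.2 + 23) = arctan(9.2/23) = 21.80°
∠L(j9.2) = − (83.80° + 33.88° + 21.80°) = -139.48°

-139 deg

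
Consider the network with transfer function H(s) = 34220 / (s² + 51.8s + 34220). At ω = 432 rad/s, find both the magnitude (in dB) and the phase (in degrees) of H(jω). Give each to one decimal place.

|(j432)² + 51.8(j432) + 34220| = |-1.524e+05 + j22378| = 1.54e+05
|H(j432)| = 34220 / 1.54e+05 = 0.22215
20 log₁₀(0.22215) = -13.07 dB
∠[(j432)² + 51.8(j432) + 34220] = ∠[-1.524e+05 + j22378] = 171.65°
∠H(j432) = −171.65° = -171.65°

|H| = -13.1 dB, ∠H = -171.6°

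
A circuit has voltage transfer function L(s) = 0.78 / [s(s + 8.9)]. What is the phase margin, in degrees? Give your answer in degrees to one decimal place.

89.4°

Gain crossover: |L(jω)| = 1 at ω ≈ 0.0876 rad/s.
∠L(j0.0876) = −90° − arctan(0.0876/8.9) ≈ -90.56°
PM = 180° + (-90.56°) = 89.44°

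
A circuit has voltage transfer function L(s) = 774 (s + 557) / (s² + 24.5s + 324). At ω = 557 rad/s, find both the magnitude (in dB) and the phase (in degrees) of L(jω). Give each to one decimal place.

|L| = 5.9 dB, ∠L = -132.5°

|j557 + 557| = √(557² + 557²) = 787.7
|(j557)² + 24.5(j557) + 324| = |-3.0992e+05 + j13646| = 3.102e+05
|L(j557)| = 774 × 787.7 / 3.102e+05 = 1.9653
20 log₁₀(1.9653) = 5.87 dB
∠(j557 + 557) = arctan(557/557) = 45.00°
∠[(j557)² + 24.5(j557) + 324] = ∠[-3.0992e+05 + j13646] = 177.48°
∠L(j557) = 45.00° − 177.48° = -132.48°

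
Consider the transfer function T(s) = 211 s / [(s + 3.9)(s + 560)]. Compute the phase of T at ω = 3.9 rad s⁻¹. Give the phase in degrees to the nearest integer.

∠(j3.9) = 90.00°
∠(j3.9 + 3.9) = arctan(3.9/3.9) = 45.00°
∠(j3.9 + 560) = arctan(3.9/560) = 0.40°
∠T(j3.9) = 90.00° − (45.00° + 0.40°) = 44.60°

45 deg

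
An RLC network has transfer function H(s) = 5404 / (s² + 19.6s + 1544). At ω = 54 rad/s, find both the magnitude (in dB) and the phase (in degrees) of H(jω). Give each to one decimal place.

|H| = 9.9 dB, ∠H = -142.4°

|(j54)² + 19.6(j54) + 1544| = |-1372 + j1058.4| = 1733
|H(j54)| = 5404 / 1733 = 3.1187
20 log₁₀(3.1187) = 9.88 dB
∠[(j54)² + 19.6(j54) + 1544] = ∠[-1372 + j1058.4] = 142.35°
∠H(j54) = −142.35° = -142.35°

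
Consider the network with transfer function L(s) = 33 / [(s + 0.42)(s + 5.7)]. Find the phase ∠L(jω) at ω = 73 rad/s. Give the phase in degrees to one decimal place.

-175.2°

∠(j73 + 0.42) = arctan(73/0.42) = 89.67°
∠(j73 + 5.7) = arctan(73/5.7) = 85.54°
∠L(j73) = − (89.67° + 85.54°) = -175.21°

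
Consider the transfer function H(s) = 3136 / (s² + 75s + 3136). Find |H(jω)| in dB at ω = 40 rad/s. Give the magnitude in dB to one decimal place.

-0.6 dB

|(j40)² + 75(j40) + 3136| = |1536 + j3000| = 3370
|H(j40)| = 3136 / 3370 = 0.93047
20 log₁₀(0.93047) = -0.63 dB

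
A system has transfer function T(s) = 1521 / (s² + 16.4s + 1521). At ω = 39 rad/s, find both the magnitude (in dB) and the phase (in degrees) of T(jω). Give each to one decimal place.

|(j39)² + 16.4(j39) + 1521| = |0 + j639.6| = 639.6
|T(j39)| = 1521 / 639.6 = 2.378
20 log₁₀(2.378) = 7.52 dB
∠[(j39)² + 16.4(j39) + 1521] = ∠[0 + j639.6] = 90.00°
∠T(j39) = −90.00° = -90.00°

|T| = 7.5 dB, ∠T = -90.0 deg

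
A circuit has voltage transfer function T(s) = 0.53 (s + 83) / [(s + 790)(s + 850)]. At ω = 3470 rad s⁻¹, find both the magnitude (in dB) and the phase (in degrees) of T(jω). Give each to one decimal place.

|T| = -76.8 dB, ∠T = -64.8°

|j3470 + 83| = √(3470² + 83²) = 3471
|j3470 + 790| = √(3470² + 790²) = 3559
|j3470 + 850| = √(3470² + 850²) = 3573
|T(j3470)| = 0.53 × 3471 / (3559 × 3573) = 0.00014469
20 log₁₀(0.00014469) = -76.79 dB
∠(j3470 + 83) = arctan(3470/83) = 88.63°
∠(j3470 + 790) = arctan(3470/790) = 77.17°
∠(j3470 + 850) = arctan(3470/850) = 76.24°
∠T(j3470) = 88.63° − (77.17° + 76.24°) = -64.78°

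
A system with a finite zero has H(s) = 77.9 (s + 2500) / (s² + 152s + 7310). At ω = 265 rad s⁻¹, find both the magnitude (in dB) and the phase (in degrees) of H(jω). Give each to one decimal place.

|j265 + 2500| = √(265² + 2500²) = 2514
|(j265)² + 152(j265) + 7310| = |-62915 + j40280| = 7.47e+04
|H(j265)| = 77.9 × 2514 / 7.47e+04 = 2.6215
20 log₁₀(2.6215) = 8.37 dB
∠(j265 + 2500) = arctan(265/2500) = 6.05°
∠[(j265)² + 152(j265) + 7310] = ∠[-62915 + j40280] = 147.37°
∠H(j265) = 6.05° − 147.37° = -141.32°

|H| = 8.4 dB, ∠H = -141.3°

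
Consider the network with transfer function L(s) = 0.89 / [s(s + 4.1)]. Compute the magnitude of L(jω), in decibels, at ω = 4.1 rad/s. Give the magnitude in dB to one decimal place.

-28.5 dB

|j4.1 + 4.1| = √(4.1² + 4.1²) = 5.798
|j4.1| = 4.1
|L(j4.1)| = 0.89 / (5.798 × 4.1) = 0.037438
20 log₁₀(0.037438) = -28.53 dB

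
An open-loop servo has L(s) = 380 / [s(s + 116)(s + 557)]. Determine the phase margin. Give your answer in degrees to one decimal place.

90.0 deg

Gain crossover: |L(jω)| = 1 at ω ≈ 0.00588 rad/s.
∠L(j0.00588) = −90° − arctan(0.00588/116) − arctan(0.00588/557) ≈ -90.00°
PM = 180° + (-90.00°) = 90.00°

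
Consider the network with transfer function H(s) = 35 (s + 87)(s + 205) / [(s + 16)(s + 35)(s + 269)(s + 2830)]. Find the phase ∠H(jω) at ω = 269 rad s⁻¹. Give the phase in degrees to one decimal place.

-94.8°

∠(j269 + 87) = arctan(269/87) = 72.08°
∠(j269 + 205) = arctan(269/205) = 52.69°
∠(j269 + 16) = arctan(269/16) = 86.60°
∠(j269 + 35) = arctan(269/35) = 82.59°
∠(j269 + 269) = arctan(269/269) = 45.00°
∠(j269 + 2830) = arctan(269/2830) = 5.43°
∠H(j269) = 72.08° + 52.69° − (86.60° + 82.59° + 45.00° + 5.43°) = -94.85°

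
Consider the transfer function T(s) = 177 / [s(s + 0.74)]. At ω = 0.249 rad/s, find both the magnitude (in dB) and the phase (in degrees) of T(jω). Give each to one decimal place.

|j0.249 + 0.74| = √(0.249² + 0.74²) = 0.7808
|j0.249| = 0.249
|T(j0.249)| = 177 / (0.7808 × 0.249) = 910.44
20 log₁₀(910.44) = 59.19 dB
∠(j0.249 + 0.74) = arctan(0.249/0.74) = 18.60°
∠(j0.249) = 90.00°
∠T(j0.249) = − (18.60° + 90.00°) = -108.60°

|T| = 59.2 dB, ∠T = -108.6 deg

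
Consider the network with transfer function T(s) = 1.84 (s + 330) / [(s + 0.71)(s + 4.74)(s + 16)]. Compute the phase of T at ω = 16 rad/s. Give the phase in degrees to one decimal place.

∠(j16 + 330) = arctan(16/330) = 2.78°
∠(j16 + 0.71) = arctan(16/0.71) = 87.46°
∠(j16 + 4.74) = arctan(16/4.74) = 73.50°
∠(j16 + 16) = arctan(16/16) = 45.00°
∠T(j16) = 2.78° − (87.46° + 73.50° + 45.00°) = -203.18°

-203.2°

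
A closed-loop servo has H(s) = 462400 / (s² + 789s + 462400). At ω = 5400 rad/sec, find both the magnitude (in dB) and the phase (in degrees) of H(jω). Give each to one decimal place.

|(j5400)² + 789(j5400) + 462400| = |-2.8698e+07 + j4.2606e+06| = 2.901e+07
|H(j5400)| = 462400 / 2.901e+07 = 0.015938
20 log₁₀(0.015938) = -35.95 dB
∠[(j5400)² + 789(j5400) + 462400] = ∠[-2.8698e+07 + j4.2606e+06] = 171.56°
∠H(j5400) = −171.56° = -171.56°

|H| = -36.0 dB, ∠H = -171.6°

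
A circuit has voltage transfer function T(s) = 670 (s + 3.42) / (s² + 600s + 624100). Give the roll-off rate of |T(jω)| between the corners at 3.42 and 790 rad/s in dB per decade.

In this band the factors already past their corner are: zero at 3.42; net slope = 20 dB/decade.

20 dB/decade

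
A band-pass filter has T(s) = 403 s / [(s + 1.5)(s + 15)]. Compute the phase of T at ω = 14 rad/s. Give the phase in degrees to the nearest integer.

-37°

∠(j14) = 90.00°
∠(j14 + 1.5) = arctan(14/1.5) = 83.88°
∠(j14 + 15) = arctan(14/15) = 43.03°
∠T(j14) = 90.00° − (83.88° + 43.03°) = -36.91°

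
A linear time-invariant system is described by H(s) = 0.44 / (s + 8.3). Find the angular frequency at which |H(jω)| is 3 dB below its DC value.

For a single-pole low-pass, the −3 dB point is at the pole: ω = 8.3 rad/s.

8.3 rad/s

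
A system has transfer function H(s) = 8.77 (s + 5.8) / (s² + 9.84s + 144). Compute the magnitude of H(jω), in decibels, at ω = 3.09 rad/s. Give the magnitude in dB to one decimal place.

-7.6 dB

|j3.09 + 5.8| = √(3.09² + 5.8²) = 6.572
|(j3.09)² + 9.84(j3.09) + 144| = |134.45 + j30.406| = 137.8
|H(j3.09)| = 8.77 × 6.572 / 137.8 = 0.4181
20 log₁₀(0.4181) = -7.57 dB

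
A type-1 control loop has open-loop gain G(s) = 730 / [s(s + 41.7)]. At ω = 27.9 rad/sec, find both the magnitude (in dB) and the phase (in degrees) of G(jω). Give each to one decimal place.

|j27.9 + 41.7| = √(27.9² + 41.7²) = 50.17
|j27.9| = 27.9
|G(j27.9)| = 730 / (50.17 × 27.9) = 0.5215
20 log₁₀(0.5215) = -5.65 dB
∠(j27.9 + 41.7) = arctan(27.9/41.7) = 33.79°
∠(j27.9) = 90.00°
∠G(j27.9) = − (33.79° + 90.00°) = -123.79°

|G| = -5.7 dB, ∠G = -123.8°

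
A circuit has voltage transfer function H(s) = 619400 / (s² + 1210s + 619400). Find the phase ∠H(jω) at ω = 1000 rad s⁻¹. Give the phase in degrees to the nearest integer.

∠[(j1000)² + 1210(j1000) + 619400] = ∠[-3.806e+05 + j1.21e+06] = 107.46°
∠H(j1000) = −107.46° = -107.46°

-107 deg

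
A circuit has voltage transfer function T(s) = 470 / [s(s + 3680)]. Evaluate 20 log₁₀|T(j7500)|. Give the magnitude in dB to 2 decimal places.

-102.50 dB

|j7500 + 3680| = √(7500² + 3680²) = 8354
|j7500| = 7500
|T(j7500)| = 470 / (8354 × 7500) = 7.5012e-06
20 log₁₀(7.5012e-06) = -102.497 dB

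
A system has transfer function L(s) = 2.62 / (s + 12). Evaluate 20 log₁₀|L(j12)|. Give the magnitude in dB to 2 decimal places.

|j12 + 12| = √(12² + 12²) = 16.97
|L(j12)| = 2.62 / 16.97 = 0.15438
20 log₁₀(0.15438) = -16.228 dB

-16.23 dB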